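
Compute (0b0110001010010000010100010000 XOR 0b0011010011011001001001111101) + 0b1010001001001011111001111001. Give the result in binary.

First 0b0110001010010000010100010000 XOR 0b0011010011011001001001111101 = 0b0101011001001001011101101101.
Add column by column in base 2, right to left:
  1+1 = 0 carry 1
  0+0+1 = 1
  1+0 = 1
  1+1 = 0 carry 1
  0+1+1 = 0 carry 1
  1+1+1 = 1 carry 1
  1+1+1 = 1 carry 1
  0+0+1 = 1
  1+0 = 1
  1+1 = 0 carry 1
  1+1+1 = 1 carry 1
  0+1+1 = 0 carry 1
  1+1+1 = 1 carry 1
  0+1+1 = 0 carry 1
  0+0+1 = 1
  1+1 = 0 carry 1
  0+0+1 = 1
  0+0 = 0
  1+1 = 0 carry 1
  0+0+1 = 1
  0+0 = 0
  1+1 = 0 carry 1
  1+0+1 = 0 carry 1
  0+0+1 = 1
  1+0 = 1
  0+1 = 1
  1+0 = 1
  0+1 = 1

0b1111100010010101010111100110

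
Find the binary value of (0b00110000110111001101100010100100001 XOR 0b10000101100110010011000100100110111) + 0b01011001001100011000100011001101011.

First 0b00110000110111001101100010100100001 XOR 0b10000101100110010011000100100110111 = 0b10110101010001011110100110000010110.
Add column by column in base 2, right to left:
  0+1 = 1
  1+1 = 0 carry 1
  1+0+1 = 0 carry 1
  0+1+1 = 0 carry 1
  1+0+1 = 0 carry 1
  0+1+1 = 0 carry 1
  0+1+1 = 0 carry 1
  0+0+1 = 1
  0+0 = 0
  0+1 = 1
  1+1 = 0 carry 1
  1+0+1 = 0 carry 1
  0+0+1 = 1
  0+0 = 0
  1+1 = 0 carry 1
  0+0+1 = 1
  1+0 = 1
  1+0 = 1
  1+1 = 0 carry 1
  1+1+1 = 1 carry 1
  0+0+1 = 1
  1+0 = 1
  0+0 = 0
  0+1 = 1
  0+1 = 1
  1+0 = 1
  0+0 = 0
  1+1 = 0 carry 1
  0+0+1 = 1
  1+0 = 1
  0+1 = 1
  1+1 = 0 carry 1
  1+0+1 = 0 carry 1
  0+1+1 = 0 carry 1
  1+0+1 = 0 carry 1
  final carry 1

0b100001110011101110111001001010000001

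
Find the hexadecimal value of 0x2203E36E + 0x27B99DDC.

0x49BD814A

Add column by column in base 16, right to left:
  E+C = A carry 1
  6+D+1 = 4 carry 1
  3+D+1 = 1 carry 1
  E+9+1 = 8 carry 1
  3+9+1 = D
  0+B = B
  2+7 = 9
  2+2 = 4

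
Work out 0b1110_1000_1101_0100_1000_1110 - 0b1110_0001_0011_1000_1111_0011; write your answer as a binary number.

Subtract column by column in base 2:
  0-1 → 1 (borrow)
  1-1-1 → 1 (borrow)
  1-0-1 → 0
  1-0 → 1
  0-1 → 1 (borrow)
  0-1-1 → 0 (borrow)
  0-1-1 → 0 (borrow)
  1-1-1 → 1 (borrow)
  0-0-1 → 1 (borrow)
  0-0-1 → 1 (borrow)
  1-0-1 → 0
  0-1 → 1 (borrow)
  1-1-1 → 1 (borrow)
  0-1-1 → 0 (borrow)
  1-0-1 → 0
  1-0 → 1
  0-1 → 1 (borrow)
  0-0-1 → 1 (borrow)
  0-0-1 → 1 (borrow)
  1-0-1 → 0
  0-0 → 0
  1-1 → 0
  1-1 → 0
  1-1 → 0

0b1111001101110011011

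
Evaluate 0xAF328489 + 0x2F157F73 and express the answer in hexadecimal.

0xDE4803FC

Add column by column in base 16, right to left:
  9+3 = C
  8+7 = F
  4+F = 3 carry 1
  8+7+1 = 0 carry 1
  2+5+1 = 8
  3+1 = 4
  F+F = E carry 1
  A+2+1 = D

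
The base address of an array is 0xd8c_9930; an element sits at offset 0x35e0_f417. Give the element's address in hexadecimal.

0x436d8d47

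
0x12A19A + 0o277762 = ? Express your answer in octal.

0x12A19A = 0o4520632 in octal.
Add column by column in base 8, right to left:
  2+2 = 4
  3+6 = 1 carry 1
  6+7+1 = 6 carry 1
  0+7+1 = 0 carry 1
  2+7+1 = 2 carry 1
  5+2+1 = 0 carry 1
  4+0+1 = 5

0o5020614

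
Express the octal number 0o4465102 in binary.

0b100100110101001000010

Each octal digit is 3 bits: 4=100 4=100 6=110 5=101 1=001 0=000 2=010.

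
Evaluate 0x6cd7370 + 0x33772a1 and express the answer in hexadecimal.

Add column by column in base 16, right to left:
  0+1 = 1
  7+a = 1 carry 1
  3+2+1 = 6
  7+7 = e
  d+7 = 4 carry 1
  c+3+1 = 0 carry 1
  6+3+1 = a

0xa04e611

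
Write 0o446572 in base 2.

0b100100110101111010

Each octal digit is 3 bits: 4=100 4=100 6=110 5=101 7=111 2=010.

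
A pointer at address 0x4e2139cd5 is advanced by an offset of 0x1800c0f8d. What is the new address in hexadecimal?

0x6621fac62

Add column by column in base 16, right to left:
  5+d = 2 carry 1
  d+8+1 = 6 carry 1
  c+f+1 = c carry 1
  9+0+1 = a
  3+c = f
  1+0 = 1
  2+0 = 2
  e+8 = 6 carry 1
  4+1+1 = 6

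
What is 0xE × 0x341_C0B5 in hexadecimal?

0x2D9889E6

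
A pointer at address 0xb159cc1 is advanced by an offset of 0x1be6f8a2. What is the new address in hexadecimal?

0x26fc9563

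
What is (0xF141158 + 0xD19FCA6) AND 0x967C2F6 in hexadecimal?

0x82600F6

Add column by column in base 16, right to left:
  8+6 = E
  5+A = F
  1+C = D
  1+F = 0 carry 1
  4+9+1 = E
  1+1 = 2
  F+D = C carry 1
  final carry 1
Sum = 0x1C2E0DFE; now AND with 0x967C2F6:
  1&0=0, C&9=8, 2&6=2, E&7=6, 0&C=0, D&2=0, F&F=F, E&6=6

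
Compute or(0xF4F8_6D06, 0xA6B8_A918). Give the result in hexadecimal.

0xF6F8ED1E

OR each hex digit independently (no carries):
  F|A=F, 4|6=6, F|B=F, 8|8=8, 6|A=E, D|9=D, 0|1=1, 6|8=E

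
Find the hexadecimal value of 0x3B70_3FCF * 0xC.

Multiply each base-16 digit by 12, carrying:
  F×12 = 180 → write 4 carry 11
  C×12+11 = 155 → write B carry 9
  F×12+9 = 189 → write D carry 11
  3×12+11 = 47 → write F carry 2
  0×12+2 = 2 → write 2
  7×12 = 84 → write 4 carry 5
  B×12+5 = 137 → write 9 carry 8
  3×12+8 = 44 → write C carry 2
  remaining carry: 2

0x2C942FDB4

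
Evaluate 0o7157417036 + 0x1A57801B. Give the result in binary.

0b1010100000101011001111000111001

0o7157417036 = 0b111001101111100001111000011110 in binary.
0x1A57801B = 0b11010010101111000000000011011 in binary.
Add column by column in base 2, right to left:
  0+1 = 1
  1+1 = 0 carry 1
  1+0+1 = 0 carry 1
  1+1+1 = 1 carry 1
  1+1+1 = 1 carry 1
  0+0+1 = 1
  0+0 = 0
  0+0 = 0
  0+0 = 0
  1+0 = 1
  1+0 = 1
  1+0 = 1
  1+0 = 1
  0+0 = 0
  0+0 = 0
  0+1 = 1
  0+1 = 1
  1+1 = 0 carry 1
  1+1+1 = 1 carry 1
  1+0+1 = 0 carry 1
  1+1+1 = 1 carry 1
  1+0+1 = 0 carry 1
  0+1+1 = 0 carry 1
  1+0+1 = 0 carry 1
  1+0+1 = 0 carry 1
  0+1+1 = 0 carry 1
  0+0+1 = 1
  1+1 = 0 carry 1
  1+1+1 = 1 carry 1
  1+0+1 = 0 carry 1
  final carry 1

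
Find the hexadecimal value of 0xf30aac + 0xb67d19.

0x1a987c5

Add column by column in base 16, right to left:
  c+9 = 5 carry 1
  a+1+1 = c
  a+d = 7 carry 1
  0+7+1 = 8
  3+6 = 9
  f+b = a carry 1
  final carry 1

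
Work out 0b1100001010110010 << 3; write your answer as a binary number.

Left shift by 3: append 3 zero bits.

0b1100001010110010000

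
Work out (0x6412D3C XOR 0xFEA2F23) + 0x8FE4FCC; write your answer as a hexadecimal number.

First 0x6412D3C XOR 0xFEA2F23 = 0x9AB021F.
Add column by column in base 16, right to left:
  F+C = B carry 1
  1+C+1 = E
  2+F = 1 carry 1
  0+4+1 = 5
  B+E = 9 carry 1
  A+F+1 = A carry 1
  9+8+1 = 2 carry 1
  final carry 1

0x12A951EB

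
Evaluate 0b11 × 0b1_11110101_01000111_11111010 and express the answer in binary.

0b101110111111101011111101110

Multiply each base-2 digit by 3, carrying:
  0×3 = 0 → write 0
  1×3 = 3 → write 1 carry 1
  0×3+1 = 1 → write 1
  1×3 = 3 → write 1 carry 1
  1×3+1 = 4 → write 0 carry 2
  1×3+2 = 5 → write 1 carry 2
  1×3+2 = 5 → write 1 carry 2
  1×3+2 = 5 → write 1 carry 2
  1×3+2 = 5 → write 1 carry 2
  1×3+2 = 5 → write 1 carry 2
  1×3+2 = 5 → write 1 carry 2
  0×3+2 = 2 → write 0 carry 1
  0×3+1 = 1 → write 1
  0×3 = 0 → write 0
  1×3 = 3 → write 1 carry 1
  0×3+1 = 1 → write 1
  1×3 = 3 → write 1 carry 1
  0×3+1 = 1 → write 1
  1×3 = 3 → write 1 carry 1
  0×3+1 = 1 → write 1
  1×3 = 3 → write 1 carry 1
  1×3+1 = 4 → write 0 carry 2
  1×3+2 = 5 → write 1 carry 2
  1×3+2 = 5 → write 1 carry 2
  1×3+2 = 5 → write 1 carry 2
  remaining carry: 10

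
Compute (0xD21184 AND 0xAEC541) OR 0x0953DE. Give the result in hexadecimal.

0xD21184 AND 0xAEC541 = 0x820100.
Then OR with 0x0953DE.

0x8B53DE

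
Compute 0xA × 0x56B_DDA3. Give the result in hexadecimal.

0x3636A85E

Multiply each base-16 digit by 10, carrying:
  3×10 = 30 → write E carry 1
  A×10+1 = 101 → write 5 carry 6
  D×10+6 = 136 → write 8 carry 8
  D×10+8 = 138 → write A carry 8
  B×10+8 = 118 → write 6 carry 7
  6×10+7 = 67 → write 3 carry 4
  5×10+4 = 54 → write 6 carry 3
  remaining carry: 3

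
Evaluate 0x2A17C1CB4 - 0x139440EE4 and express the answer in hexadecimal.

Subtract column by column in base 16:
  4-4 → 0
  B-E → D (borrow)
  C-E-1 → D (borrow)
  1-0-1 → 0
  C-4 → 8
  7-4 → 3
  1-9 → 8 (borrow)
  A-3-1 → 6
  2-1 → 1

0x168380DD0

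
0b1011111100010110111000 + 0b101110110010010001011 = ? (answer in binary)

Add column by column in base 2, right to left:
  0+1 = 1
  0+1 = 1
  0+0 = 0
  1+1 = 0 carry 1
  1+0+1 = 0 carry 1
  1+0+1 = 0 carry 1
  0+0+1 = 1
  1+1 = 0 carry 1
  1+0+1 = 0 carry 1
  0+0+1 = 1
  1+1 = 0 carry 1
  0+0+1 = 1
  0+0 = 0
  0+1 = 1
  1+1 = 0 carry 1
  1+0+1 = 0 carry 1
  1+1+1 = 1 carry 1
  1+1+1 = 1 carry 1
  1+1+1 = 1 carry 1
  1+0+1 = 0 carry 1
  0+1+1 = 0 carry 1
  1+0+1 = 0 carry 1
  final carry 1

0b10001110010101001000011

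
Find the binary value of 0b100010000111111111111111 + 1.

0b100010001000000000000000

The trailing 15 digits are 1 (max in base 2), so adding 1 cascades: they roll to 0 and the next digit up increments.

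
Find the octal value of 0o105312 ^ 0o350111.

XOR each oct digit independently (no carries):
  1^3=2, 0^5=5, 5^0=5, 3^1=2, 1^1=0, 2^1=3

0o255203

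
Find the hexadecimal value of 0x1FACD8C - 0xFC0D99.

Subtract column by column in base 16:
  C-9 → 3
  8-9 → F (borrow)
  D-D-1 → F (borrow)
  C-0-1 → B
  A-C → E (borrow)
  F-F-1 → F (borrow)
  1-0-1 → 0

0xFEBFF3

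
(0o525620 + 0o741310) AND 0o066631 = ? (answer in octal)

0o66030

Add column by column in base 8, right to left:
  0+0 = 0
  2+1 = 3
  6+3 = 1 carry 1
  5+1+1 = 7
  2+4 = 6
  5+7 = 4 carry 1
  final carry 1
Sum = 0o1467130; now AND with 0o066631:
  1&0=0, 4&0=0, 6&6=6, 7&6=6, 1&6=0, 3&3=3, 0&1=0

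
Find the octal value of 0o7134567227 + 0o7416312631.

Add column by column in base 8, right to left:
  7+1 = 0 carry 1
  2+3+1 = 6
  2+6 = 0 carry 1
  7+2+1 = 2 carry 1
  6+1+1 = 0 carry 1
  5+3+1 = 1 carry 1
  4+6+1 = 3 carry 1
  3+1+1 = 5
  1+4 = 5
  7+7 = 6 carry 1
  final carry 1

0o16553102060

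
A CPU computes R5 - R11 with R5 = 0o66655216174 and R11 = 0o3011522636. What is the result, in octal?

0o63643473336

Subtract column by column in base 8:
  4-6 → 6 (borrow)
  7-3-1 → 3
  1-6 → 3 (borrow)
  6-2-1 → 3
  1-2 → 7 (borrow)
  2-5-1 → 4 (borrow)
  5-1-1 → 3
  5-1 → 4
  6-0 → 6
  6-3 → 3
  6-0 → 6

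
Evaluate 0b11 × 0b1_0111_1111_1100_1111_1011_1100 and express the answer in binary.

0b100011111110110111100110100

Multiply each base-2 digit by 3, carrying:
  0×3 = 0 → write 0
  0×3 = 0 → write 0
  1×3 = 3 → write 1 carry 1
  1×3+1 = 4 → write 0 carry 2
  1×3+2 = 5 → write 1 carry 2
  1×3+2 = 5 → write 1 carry 2
  0×3+2 = 2 → write 0 carry 1
  1×3+1 = 4 → write 0 carry 2
  1×3+2 = 5 → write 1 carry 2
  1×3+2 = 5 → write 1 carry 2
  1×3+2 = 5 → write 1 carry 2
  1×3+2 = 5 → write 1 carry 2
  0×3+2 = 2 → write 0 carry 1
  0×3+1 = 1 → write 1
  1×3 = 3 → write 1 carry 1
  1×3+1 = 4 → write 0 carry 2
  1×3+2 = 5 → write 1 carry 2
  1×3+2 = 5 → write 1 carry 2
  1×3+2 = 5 → write 1 carry 2
  1×3+2 = 5 → write 1 carry 2
  1×3+2 = 5 → write 1 carry 2
  1×3+2 = 5 → write 1 carry 2
  1×3+2 = 5 → write 1 carry 2
  0×3+2 = 2 → write 0 carry 1
  1×3+1 = 4 → write 0 carry 2
  remaining carry: 10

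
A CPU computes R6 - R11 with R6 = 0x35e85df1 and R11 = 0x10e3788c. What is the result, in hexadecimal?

Subtract column by column in base 16:
  1-c → 5 (borrow)
  f-8-1 → 6
  d-8 → 5
  5-7 → e (borrow)
  8-3-1 → 4
  e-e → 0
  5-0 → 5
  3-1 → 2

0x2504e565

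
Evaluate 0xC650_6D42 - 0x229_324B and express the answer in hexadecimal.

0xC4273AF7

Subtract column by column in base 16:
  2-B → 7 (borrow)
  4-4-1 → F (borrow)
  D-2-1 → A
  6-3 → 3
  0-9 → 7 (borrow)
  5-2-1 → 2
  6-2 → 4
  C-0 → C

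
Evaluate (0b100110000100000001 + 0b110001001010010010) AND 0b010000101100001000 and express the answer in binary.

Add column by column in base 2, right to left:
  1+0 = 1
  0+1 = 1
  0+0 = 0
  0+0 = 0
  0+1 = 1
  0+0 = 0
  0+0 = 0
  0+1 = 1
  1+0 = 1
  0+1 = 1
  0+0 = 0
  0+0 = 0
  0+1 = 1
  1+0 = 1
  1+0 = 1
  0+0 = 0
  0+1 = 1
  1+1 = 0 carry 1
  final carry 1
Sum = 0b1010111001110010011; now AND with 0b010000101100001000:
  1010111001110010011
& 0010000101100001000
= 0010000001100000000

0b10000001100000000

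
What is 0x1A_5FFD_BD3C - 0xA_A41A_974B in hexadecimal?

0xFBBE325F1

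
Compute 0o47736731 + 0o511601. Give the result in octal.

Add column by column in base 8, right to left:
  1+1 = 2
  3+0 = 3
  7+6 = 5 carry 1
  6+1+1 = 0 carry 1
  3+1+1 = 5
  7+5 = 4 carry 1
  7+0+1 = 0 carry 1
  4+0+1 = 5

0o50450532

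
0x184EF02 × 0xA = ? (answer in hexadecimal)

0xF315614

Multiply each base-16 digit by 10, carrying:
  2×10 = 20 → write 4 carry 1
  0×10+1 = 1 → write 1
  F×10 = 150 → write 6 carry 9
  E×10+9 = 149 → write 5 carry 9
  4×10+9 = 49 → write 1 carry 3
  8×10+3 = 83 → write 3 carry 5
  1×10+5 = 15 → write F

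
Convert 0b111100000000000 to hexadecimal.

0x7800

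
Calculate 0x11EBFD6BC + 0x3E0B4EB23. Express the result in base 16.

Add column by column in base 16, right to left:
  C+3 = F
  B+2 = D
  6+B = 1 carry 1
  D+E+1 = C carry 1
  F+4+1 = 4 carry 1
  B+B+1 = 7 carry 1
  E+0+1 = F
  1+E = F
  1+3 = 4

0x4FF74C1DF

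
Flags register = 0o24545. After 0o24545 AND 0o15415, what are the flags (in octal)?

AND each oct digit independently (no carries):
  2&1=0, 4&5=4, 5&4=4, 4&1=0, 5&5=5

0o04405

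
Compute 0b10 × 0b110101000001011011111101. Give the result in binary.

0b1101010000010110111111010

Multiply each base-2 digit by 2, carrying:
  1×2 = 2 → write 0 carry 1
  0×2+1 = 1 → write 1
  1×2 = 2 → write 0 carry 1
  1×2+1 = 3 → write 1 carry 1
  1×2+1 = 3 → write 1 carry 1
  1×2+1 = 3 → write 1 carry 1
  1×2+1 = 3 → write 1 carry 1
  1×2+1 = 3 → write 1 carry 1
  0×2+1 = 1 → write 1
  1×2 = 2 → write 0 carry 1
  1×2+1 = 3 → write 1 carry 1
  0×2+1 = 1 → write 1
  1×2 = 2 → write 0 carry 1
  0×2+1 = 1 → write 1
  0×2 = 0 → write 0
  0×2 = 0 → write 0
  0×2 = 0 → write 0
  0×2 = 0 → write 0
  1×2 = 2 → write 0 carry 1
  0×2+1 = 1 → write 1
  1×2 = 2 → write 0 carry 1
  0×2+1 = 1 → write 1
  1×2 = 2 → write 0 carry 1
  1×2+1 = 3 → write 1 carry 1
  remaining carry: 1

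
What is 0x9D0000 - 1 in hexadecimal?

0x9CFFFF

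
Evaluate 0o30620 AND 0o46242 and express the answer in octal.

0o00200

AND each oct digit independently (no carries):
  3&4=0, 0&6=0, 6&2=2, 2&4=0, 0&2=0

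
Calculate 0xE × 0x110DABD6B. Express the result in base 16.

0xEEBF65BDA

Multiply each base-16 digit by 14, carrying:
  B×14 = 154 → write A carry 9
  6×14+9 = 93 → write D carry 5
  D×14+5 = 187 → write B carry 11
  B×14+11 = 165 → write 5 carry 10
  A×14+10 = 150 → write 6 carry 9
  D×14+9 = 191 → write F carry 11
  0×14+11 = 11 → write B
  1×14 = 14 → write E
  1×14 = 14 → write E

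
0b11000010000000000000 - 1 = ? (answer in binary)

0b11000001111111111111

The trailing 13 digits are 0, so subtracting 1 borrows through: they become 1 and the next digit up decrements.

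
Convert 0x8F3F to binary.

Expand each hex digit to 4 bits: 8=1000 F=1111 3=0011 F=1111.

0b1000111100111111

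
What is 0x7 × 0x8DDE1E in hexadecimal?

Multiply each base-16 digit by 7, carrying:
  E×7 = 98 → write 2 carry 6
  1×7+6 = 13 → write D
  E×7 = 98 → write 2 carry 6
  D×7+6 = 97 → write 1 carry 6
  D×7+6 = 97 → write 1 carry 6
  8×7+6 = 62 → write E carry 3
  remaining carry: 3

0x3E112D2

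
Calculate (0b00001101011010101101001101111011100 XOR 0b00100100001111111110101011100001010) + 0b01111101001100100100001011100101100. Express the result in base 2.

First 0b00001101011010101101001101111011100 XOR 0b00100100001111111110101011100001010 = 0b00101001010101010011100110011010110.
Add column by column in base 2, right to left:
  0+0 = 0
  1+0 = 1
  1+1 = 0 carry 1
  0+1+1 = 0 carry 1
  1+0+1 = 0 carry 1
  0+1+1 = 0 carry 1
  1+0+1 = 0 carry 1
  1+0+1 = 0 carry 1
  0+1+1 = 0 carry 1
  0+1+1 = 0 carry 1
  1+1+1 = 1 carry 1
  1+0+1 = 0 carry 1
  0+1+1 = 0 carry 1
  0+0+1 = 1
  1+0 = 1
  1+0 = 1
  1+0 = 1
  0+1 = 1
  0+0 = 0
  1+0 = 1
  0+1 = 1
  1+0 = 1
  0+0 = 0
  1+1 = 0 carry 1
  0+1+1 = 0 carry 1
  1+0+1 = 0 carry 1
  0+0+1 = 1
  1+1 = 0 carry 1
  0+0+1 = 1
  0+1 = 1
  1+1 = 0 carry 1
  0+1+1 = 0 carry 1
  1+1+1 = 1 carry 1
  0+1+1 = 0 carry 1
  final carry 1

0b10100110100001110111110010000000010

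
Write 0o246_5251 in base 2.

0b10100110101010101001

Each octal digit is 3 bits: 2=010 4=100 6=110 5=101 2=010 5=101 1=001.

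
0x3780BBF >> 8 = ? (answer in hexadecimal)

Shifting right by 8 bits = 2 hex digits: drop the last 2.

0x3780B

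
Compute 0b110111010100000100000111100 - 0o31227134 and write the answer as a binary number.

0b110100001001101100111100000

0o31227134 = 0b11001010010111001011100 in binary.
Subtract column by column in base 2:
  0-0 → 0
  0-0 → 0
  1-1 → 0
  1-1 → 0
  1-1 → 0
  1-0 → 1
  0-1 → 1 (borrow)
  0-0-1 → 1 (borrow)
  0-0-1 → 1 (borrow)
  0-1-1 → 0 (borrow)
  0-1-1 → 0 (borrow)
  1-1-1 → 1 (borrow)
  0-0-1 → 1 (borrow)
  0-1-1 → 0 (borrow)
  0-0-1 → 1 (borrow)
  0-0-1 → 1 (borrow)
  0-1-1 → 0 (borrow)
  1-0-1 → 0
  0-1 → 1 (borrow)
  1-0-1 → 0
  0-0 → 0
  1-1 → 0
  1-1 → 0
  1-0 → 1
  0-0 → 0
  1-0 → 1
  1-0 → 1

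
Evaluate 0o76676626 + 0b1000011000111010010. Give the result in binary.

0b111111111010111101101000

0o76676626 = 0b111110110111110110010110 in binary.
Add column by column in base 2, right to left:
  0+0 = 0
  1+1 = 0 carry 1
  1+0+1 = 0 carry 1
  0+0+1 = 1
  1+1 = 0 carry 1
  0+0+1 = 1
  0+1 = 1
  1+1 = 0 carry 1
  1+1+1 = 1 carry 1
  0+0+1 = 1
  1+0 = 1
  1+0 = 1
  1+1 = 0 carry 1
  1+1+1 = 1 carry 1
  1+0+1 = 0 carry 1
  0+0+1 = 1
  1+0 = 1
  1+0 = 1
  0+1 = 1
  1+0 = 1
  1+0 = 1
  1+0 = 1
  1+0 = 1
  1+0 = 1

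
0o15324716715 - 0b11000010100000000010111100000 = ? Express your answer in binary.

0o15324716715 = 0b1101011010100111001110111001101 in binary.
Subtract column by column in base 2:
  1-0 → 1
  0-0 → 0
  1-0 → 1
  1-0 → 1
  0-0 → 0
  0-1 → 1 (borrow)
  1-1-1 → 1 (borrow)
  1-1-1 → 1 (borrow)
  1-1-1 → 1 (borrow)
  0-0-1 → 1 (borrow)
  1-1-1 → 1 (borrow)
  1-0-1 → 0
  1-0 → 1
  0-0 → 0
  0-0 → 0
  1-0 → 1
  1-0 → 1
  1-0 → 1
  0-0 → 0
  0-0 → 0
  1-1 → 0
  0-0 → 0
  1-1 → 0
  0-0 → 0
  1-0 → 1
  1-0 → 1
  0-0 → 0
  1-1 → 0
  0-1 → 1 (borrow)
  1-0-1 → 0
  1-0 → 1

0b1010011000000111001011111101101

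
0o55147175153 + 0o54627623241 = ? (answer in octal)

Add column by column in base 8, right to left:
  3+1 = 4
  5+4 = 1 carry 1
  1+2+1 = 4
  5+3 = 0 carry 1
  7+2+1 = 2 carry 1
  1+6+1 = 0 carry 1
  7+7+1 = 7 carry 1
  4+2+1 = 7
  1+6 = 7
  5+4 = 1 carry 1
  5+5+1 = 3 carry 1
  final carry 1

0o131777020414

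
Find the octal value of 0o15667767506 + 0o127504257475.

Add column by column in base 8, right to left:
  6+5 = 3 carry 1
  0+7+1 = 0 carry 1
  5+4+1 = 2 carry 1
  7+7+1 = 7 carry 1
  6+5+1 = 4 carry 1
  7+2+1 = 2 carry 1
  7+4+1 = 4 carry 1
  6+0+1 = 7
  6+5 = 3 carry 1
  5+7+1 = 5 carry 1
  1+2+1 = 4
  0+1 = 1

0o145374247203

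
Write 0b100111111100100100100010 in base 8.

0o47744442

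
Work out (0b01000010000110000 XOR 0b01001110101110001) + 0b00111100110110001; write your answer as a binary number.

First 0b01000010000110000 XOR 0b01001110101110001 = 0b00001100101000001.
Add column by column in base 2, right to left:
  1+1 = 0 carry 1
  0+0+1 = 1
  0+0 = 0
  0+0 = 0
  0+1 = 1
  0+1 = 1
  1+0 = 1
  0+1 = 1
  1+1 = 0 carry 1
  0+0+1 = 1
  0+0 = 0
  1+1 = 0 carry 1
  1+1+1 = 1 carry 1
  0+1+1 = 0 carry 1
  0+1+1 = 0 carry 1
  final carry 1

0b1001001011110010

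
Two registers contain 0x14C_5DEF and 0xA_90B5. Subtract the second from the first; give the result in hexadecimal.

Subtract column by column in base 16:
  F-5 → A
  E-B → 3
  D-0 → D
  5-9 → C (borrow)
  C-A-1 → 1
  4-0 → 4
  1-0 → 1

0x141CD3A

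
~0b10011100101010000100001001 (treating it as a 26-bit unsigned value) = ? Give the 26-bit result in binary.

Invert each bit: 10011100101010000100001001 → 01100011010101111011110110.

0b01100011010101111011110110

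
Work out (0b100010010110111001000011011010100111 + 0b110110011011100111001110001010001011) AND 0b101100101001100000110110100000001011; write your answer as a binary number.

Add column by column in base 2, right to left:
  1+1 = 0 carry 1
  1+1+1 = 1 carry 1
  1+0+1 = 0 carry 1
  0+1+1 = 0 carry 1
  0+0+1 = 1
  1+0 = 1
  0+0 = 0
  1+1 = 0 carry 1
  0+0+1 = 1
  1+1 = 0 carry 1
  1+0+1 = 0 carry 1
  0+0+1 = 1
  1+0 = 1
  1+1 = 0 carry 1
  0+1+1 = 0 carry 1
  0+1+1 = 0 carry 1
  0+0+1 = 1
  0+0 = 0
  1+1 = 0 carry 1
  0+1+1 = 0 carry 1
  0+1+1 = 0 carry 1
  1+0+1 = 0 carry 1
  1+0+1 = 0 carry 1
  1+1+1 = 1 carry 1
  0+1+1 = 0 carry 1
  1+1+1 = 1 carry 1
  1+0+1 = 0 carry 1
  0+1+1 = 0 carry 1
  1+1+1 = 1 carry 1
  0+0+1 = 1
  0+0 = 0
  1+1 = 0 carry 1
  0+1+1 = 0 carry 1
  0+0+1 = 1
  0+1 = 1
  1+1 = 0 carry 1
  final carry 1
Sum = 0b1011000110010100000010001100100110010; now AND with 0b101100101001100000110110100000001011:
  1011000110010100000010001100100110010
& 0101100101001100000110110100000001011
= 0001000100000100000010000100000000010

0b1000100000100000010000100000000010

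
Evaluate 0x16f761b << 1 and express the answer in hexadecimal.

0x2deec36

1 bits is not a whole number of base-16 digits; in binary: 1011011110111011000011011 << 1 = 10110111101110110000110110.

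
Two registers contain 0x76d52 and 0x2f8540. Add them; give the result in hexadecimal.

0x36f292

Add column by column in base 16, right to left:
  2+0 = 2
  5+4 = 9
  d+5 = 2 carry 1
  6+8+1 = f
  7+f = 6 carry 1
  0+2+1 = 3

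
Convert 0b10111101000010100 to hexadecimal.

0x17A14

Group the bits into nibbles: 0001 0111 1010 0001 0100 → 17A14.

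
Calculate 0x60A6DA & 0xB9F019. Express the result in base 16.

0x20A018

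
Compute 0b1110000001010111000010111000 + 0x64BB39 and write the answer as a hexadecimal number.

0b1110000001010111000010111000 = 0xE0570B8 in hexadecimal.
Add column by column in base 16, right to left:
  8+9 = 1 carry 1
  B+3+1 = F
  0+B = B
  7+B = 2 carry 1
  5+4+1 = A
  0+6 = 6
  E+0 = E

0xE6A2BF1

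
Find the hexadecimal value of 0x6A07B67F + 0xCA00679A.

Add column by column in base 16, right to left:
  F+A = 9 carry 1
  7+9+1 = 1 carry 1
  6+7+1 = E
  B+6 = 1 carry 1
  7+0+1 = 8
  0+0 = 0
  A+A = 4 carry 1
  6+C+1 = 3 carry 1
  final carry 1

0x134081E19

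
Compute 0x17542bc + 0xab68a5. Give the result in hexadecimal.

Add column by column in base 16, right to left:
  c+5 = 1 carry 1
  b+a+1 = 6 carry 1
  2+8+1 = b
  4+6 = a
  5+b = 0 carry 1
  7+a+1 = 2 carry 1
  1+0+1 = 2

0x220ab61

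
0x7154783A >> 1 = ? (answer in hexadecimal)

0x38AA3C1D

1 bits is not a whole number of base-16 digits; in binary: 1110001010101000111100000111010 >> 1 = 111000101010100011110000011101.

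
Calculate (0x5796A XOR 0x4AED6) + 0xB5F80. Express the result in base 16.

First 0x5796A XOR 0x4AED6 = 0x1D7BC.
Add column by column in base 16, right to left:
  C+0 = C
  B+8 = 3 carry 1
  7+F+1 = 7 carry 1
  D+5+1 = 3 carry 1
  1+B+1 = D

0xD373C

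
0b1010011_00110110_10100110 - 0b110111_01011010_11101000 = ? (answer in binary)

0b110111101101110111110

Subtract column by column in base 2:
  0-0 → 0
  1-0 → 1
  1-0 → 1
  0-1 → 1 (borrow)
  0-0-1 → 1 (borrow)
  1-1-1 → 1 (borrow)
  0-1-1 → 0 (borrow)
  1-1-1 → 1 (borrow)
  0-0-1 → 1 (borrow)
  1-1-1 → 1 (borrow)
  1-0-1 → 0
  0-1 → 1 (borrow)
  1-1-1 → 1 (borrow)
  1-0-1 → 0
  0-1 → 1 (borrow)
  0-0-1 → 1 (borrow)
  1-1-1 → 1 (borrow)
  1-1-1 → 1 (borrow)
  0-1-1 → 0 (borrow)
  0-0-1 → 1 (borrow)
  1-1-1 → 1 (borrow)
  0-1-1 → 0 (borrow)
  1-0-1 → 0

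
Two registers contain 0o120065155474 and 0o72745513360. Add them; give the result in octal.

0o213032671054

Add column by column in base 8, right to left:
  4+0 = 4
  7+6 = 5 carry 1
  4+3+1 = 0 carry 1
  5+3+1 = 1 carry 1
  5+1+1 = 7
  1+5 = 6
  5+5 = 2 carry 1
  6+4+1 = 3 carry 1
  0+7+1 = 0 carry 1
  0+2+1 = 3
  2+7 = 1 carry 1
  1+0+1 = 2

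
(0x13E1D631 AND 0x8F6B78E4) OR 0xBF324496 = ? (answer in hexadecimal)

0x13E1D631 AND 0x8F6B78E4 = 0x03615020.
Then OR with 0xBF324496.

0xBF7354B6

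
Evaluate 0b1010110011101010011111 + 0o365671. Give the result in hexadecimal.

0x2D2658

0b1010110011101010011111 = 0x2B3A9F in hexadecimal.
0o365671 = 0x1EBB9 in hexadecimal.
Add column by column in base 16, right to left:
  F+9 = 8 carry 1
  9+B+1 = 5 carry 1
  A+B+1 = 6 carry 1
  3+E+1 = 2 carry 1
  B+1+1 = D
  2+0 = 2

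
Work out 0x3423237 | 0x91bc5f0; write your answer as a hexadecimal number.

0xb5bf7f7

OR each hex digit independently (no carries):
  3|9=b, 4|1=5, 2|b=b, 3|c=f, 2|5=7, 3|f=f, 7|0=7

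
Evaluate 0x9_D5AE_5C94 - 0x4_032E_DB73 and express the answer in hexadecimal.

0x5D27F8121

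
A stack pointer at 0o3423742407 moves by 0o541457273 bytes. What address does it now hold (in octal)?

0o4165421702

Add column by column in base 8, right to left:
  7+3 = 2 carry 1
  0+7+1 = 0 carry 1
  4+2+1 = 7
  2+7 = 1 carry 1
  4+5+1 = 2 carry 1
  7+4+1 = 4 carry 1
  3+1+1 = 5
  2+4 = 6
  4+5 = 1 carry 1
  3+0+1 = 4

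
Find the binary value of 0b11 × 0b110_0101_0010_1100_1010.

Multiply each base-2 digit by 3, carrying:
  0×3 = 0 → write 0
  1×3 = 3 → write 1 carry 1
  0×3+1 = 1 → write 1
  1×3 = 3 → write 1 carry 1
  0×3+1 = 1 → write 1
  0×3 = 0 → write 0
  1×3 = 3 → write 1 carry 1
  1×3+1 = 4 → write 0 carry 2
  0×3+2 = 2 → write 0 carry 1
  1×3+1 = 4 → write 0 carry 2
  0×3+2 = 2 → write 0 carry 1
  0×3+1 = 1 → write 1
  1×3 = 3 → write 1 carry 1
  0×3+1 = 1 → write 1
  1×3 = 3 → write 1 carry 1
  0×3+1 = 1 → write 1
  0×3 = 0 → write 0
  1×3 = 3 → write 1 carry 1
  1×3+1 = 4 → write 0 carry 2
  remaining carry: 10

0b100101111100001011110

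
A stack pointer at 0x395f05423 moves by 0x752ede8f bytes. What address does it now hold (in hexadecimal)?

Add column by column in base 16, right to left:
  3+f = 2 carry 1
  2+8+1 = b
  4+e = 2 carry 1
  5+d+1 = 3 carry 1
  0+e+1 = f
  f+2 = 1 carry 1
  5+5+1 = b
  9+7 = 0 carry 1
  3+0+1 = 4

0x40b1f32b2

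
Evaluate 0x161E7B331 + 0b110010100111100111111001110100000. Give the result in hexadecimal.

0x2F6DBA6D1

0b110010100111100111111001110100000 = 0x194F3F3A0 in hexadecimal.
Add column by column in base 16, right to left:
  1+0 = 1
  3+A = D
  3+3 = 6
  B+F = A carry 1
  7+3+1 = B
  E+F = D carry 1
  1+4+1 = 6
  6+9 = F
  1+1 = 2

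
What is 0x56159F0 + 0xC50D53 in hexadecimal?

Add column by column in base 16, right to left:
  0+3 = 3
  F+5 = 4 carry 1
  9+D+1 = 7 carry 1
  5+0+1 = 6
  1+5 = 6
  6+C = 2 carry 1
  5+0+1 = 6

0x6266743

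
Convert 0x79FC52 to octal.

0o36376122

Expand each hex digit to 4 bits: 7=0111 9=1001 F=1111 C=1100 5=0101 2=0010.
Group the bits in threes: 011 110 011 111 110 001 010 010 → 36376122.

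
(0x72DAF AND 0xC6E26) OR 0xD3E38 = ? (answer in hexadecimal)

0xD3E3E

0x72DAF AND 0xC6E26 = 0x42C26.
Then OR with 0xD3E38.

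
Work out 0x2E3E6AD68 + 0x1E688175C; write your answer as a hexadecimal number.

0x4CA6EC4C4

Add column by column in base 16, right to left:
  8+C = 4 carry 1
  6+5+1 = C
  D+7 = 4 carry 1
  A+1+1 = C
  6+8 = E
  E+8 = 6 carry 1
  3+6+1 = A
  E+E = C carry 1
  2+1+1 = 4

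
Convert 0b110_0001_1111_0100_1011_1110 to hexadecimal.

0x61F4BE

Group the bits into nibbles: 0110 0001 1111 0100 1011 1110 → 61F4BE.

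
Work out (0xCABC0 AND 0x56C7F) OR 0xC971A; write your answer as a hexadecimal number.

0xCABC0 AND 0x56C7F = 0x42840.
Then OR with 0xC971A.

0xCBF5A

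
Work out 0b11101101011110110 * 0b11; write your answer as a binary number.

0b1011001000011100010

Multiply each base-2 digit by 3, carrying:
  0×3 = 0 → write 0
  1×3 = 3 → write 1 carry 1
  1×3+1 = 4 → write 0 carry 2
  0×3+2 = 2 → write 0 carry 1
  1×3+1 = 4 → write 0 carry 2
  1×3+2 = 5 → write 1 carry 2
  1×3+2 = 5 → write 1 carry 2
  1×3+2 = 5 → write 1 carry 2
  0×3+2 = 2 → write 0 carry 1
  1×3+1 = 4 → write 0 carry 2
  0×3+2 = 2 → write 0 carry 1
  1×3+1 = 4 → write 0 carry 2
  1×3+2 = 5 → write 1 carry 2
  0×3+2 = 2 → write 0 carry 1
  1×3+1 = 4 → write 0 carry 2
  1×3+2 = 5 → write 1 carry 2
  1×3+2 = 5 → write 1 carry 2
  remaining carry: 10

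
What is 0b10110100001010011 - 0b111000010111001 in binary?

0b1111011110011010

Subtract column by column in base 2:
  1-1 → 0
  1-0 → 1
  0-0 → 0
  0-1 → 1 (borrow)
  1-1-1 → 1 (borrow)
  0-1-1 → 0 (borrow)
  1-0-1 → 0
  0-1 → 1 (borrow)
  0-0-1 → 1 (borrow)
  0-0-1 → 1 (borrow)
  0-0-1 → 1 (borrow)
  1-0-1 → 0
  0-1 → 1 (borrow)
  1-1-1 → 1 (borrow)
  1-1-1 → 1 (borrow)
  0-0-1 → 1 (borrow)
  1-0-1 → 0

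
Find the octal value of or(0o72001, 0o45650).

0o77651

OR each oct digit independently (no carries):
  7|4=7, 2|5=7, 0|6=6, 0|5=5, 1|0=1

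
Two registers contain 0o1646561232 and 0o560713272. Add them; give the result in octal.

0o2427474524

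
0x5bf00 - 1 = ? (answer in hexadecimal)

The trailing 2 digits are 0, so subtracting 1 borrows through: they become F and the next digit up decrements.

0x5beff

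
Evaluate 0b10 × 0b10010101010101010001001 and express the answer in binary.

0b100101010101010100010010

Multiply each base-2 digit by 2, carrying:
  1×2 = 2 → write 0 carry 1
  0×2+1 = 1 → write 1
  0×2 = 0 → write 0
  1×2 = 2 → write 0 carry 1
  0×2+1 = 1 → write 1
  0×2 = 0 → write 0
  0×2 = 0 → write 0
  1×2 = 2 → write 0 carry 1
  0×2+1 = 1 → write 1
  1×2 = 2 → write 0 carry 1
  0×2+1 = 1 → write 1
  1×2 = 2 → write 0 carry 1
  0×2+1 = 1 → write 1
  1×2 = 2 → write 0 carry 1
  0×2+1 = 1 → write 1
  1×2 = 2 → write 0 carry 1
  0×2+1 = 1 → write 1
  1×2 = 2 → write 0 carry 1
  0×2+1 = 1 → write 1
  1×2 = 2 → write 0 carry 1
  0×2+1 = 1 → write 1
  0×2 = 0 → write 0
  1×2 = 2 → write 0 carry 1
  remaining carry: 1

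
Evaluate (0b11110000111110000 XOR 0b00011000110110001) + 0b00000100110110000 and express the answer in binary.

First 0b11110000111110000 XOR 0b00011000110110001 = 0b11101000001000001.
Add column by column in base 2, right to left:
  1+0 = 1
  0+0 = 0
  0+0 = 0
  0+0 = 0
  0+1 = 1
  0+1 = 1
  1+0 = 1
  0+1 = 1
  0+1 = 1
  0+0 = 0
  0+0 = 0
  0+1 = 1
  1+0 = 1
  0+0 = 0
  1+0 = 1
  1+0 = 1
  1+0 = 1

0b11101100111110001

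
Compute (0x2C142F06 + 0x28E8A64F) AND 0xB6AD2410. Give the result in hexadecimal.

0x14AC0410

Add column by column in base 16, right to left:
  6+F = 5 carry 1
  0+4+1 = 5
  F+6 = 5 carry 1
  2+A+1 = D
  4+8 = C
  1+E = F
  C+8 = 4 carry 1
  2+2+1 = 5
Sum = 0x54FCD555; now AND with 0xB6AD2410:
  5&B=1, 4&6=4, F&A=A, C&D=C, D&2=0, 5&4=4, 5&1=1, 5&0=0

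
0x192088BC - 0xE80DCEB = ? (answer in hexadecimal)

Subtract column by column in base 16:
  C-B → 1
  B-E → D (borrow)
  8-C-1 → B (borrow)
  8-D-1 → A (borrow)
  0-0-1 → F (borrow)
  2-8-1 → 9 (borrow)
  9-E-1 → A (borrow)
  1-0-1 → 0

0xA9FABD1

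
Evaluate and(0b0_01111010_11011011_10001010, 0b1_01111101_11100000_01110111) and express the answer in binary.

AND bit by bit (1 only where both bits are 1):
  0011110101101101110001010
& 1011111011110000001110111
= 0011110001100000000000010

0b0011110001100000000000010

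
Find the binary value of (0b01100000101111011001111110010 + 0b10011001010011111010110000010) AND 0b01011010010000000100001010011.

Add column by column in base 2, right to left:
  0+0 = 0
  1+1 = 0 carry 1
  0+0+1 = 1
  0+0 = 0
  1+0 = 1
  1+0 = 1
  1+0 = 1
  1+1 = 0 carry 1
  1+1+1 = 1 carry 1
  1+0+1 = 0 carry 1
  0+1+1 = 0 carry 1
  0+0+1 = 1
  1+1 = 0 carry 1
  1+1+1 = 1 carry 1
  0+1+1 = 0 carry 1
  1+1+1 = 1 carry 1
  1+1+1 = 1 carry 1
  1+0+1 = 0 carry 1
  1+0+1 = 0 carry 1
  0+1+1 = 0 carry 1
  1+0+1 = 0 carry 1
  0+1+1 = 0 carry 1
  0+0+1 = 1
  0+0 = 0
  0+1 = 1
  0+1 = 1
  1+0 = 1
  1+0 = 1
  0+1 = 1
Sum = 0b11111010000011010100101110100; now AND with 0b01011010010000000100001010011:
  11111010000011010100101110100
& 01011010010000000100001010011
= 01011010000000000100001010000

0b1011010000000000100001010000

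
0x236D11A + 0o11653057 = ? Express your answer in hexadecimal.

0o11653057 = 0x27562F in hexadecimal.
Add column by column in base 16, right to left:
  A+F = 9 carry 1
  1+2+1 = 4
  1+6 = 7
  D+5 = 2 carry 1
  6+7+1 = E
  3+2 = 5
  2+0 = 2

0x25E2749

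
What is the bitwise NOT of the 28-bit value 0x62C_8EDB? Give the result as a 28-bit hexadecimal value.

Each hex digit d becomes F−d:
  6→9, 2→D, C→3, 8→7, E→1, D→2, B→4

0x9D37124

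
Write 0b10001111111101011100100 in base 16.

Group the bits into nibbles: 0100 0111 1111 1010 1110 0100 → 47FAE4.

0x47FAE4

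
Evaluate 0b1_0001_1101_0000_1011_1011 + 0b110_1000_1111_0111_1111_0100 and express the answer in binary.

0b11110101100100010101111

Add column by column in base 2, right to left:
  1+0 = 1
  1+0 = 1
  0+1 = 1
  1+0 = 1
  1+1 = 0 carry 1
  1+1+1 = 1 carry 1
  0+1+1 = 0 carry 1
  1+1+1 = 1 carry 1
  0+1+1 = 0 carry 1
  0+1+1 = 0 carry 1
  0+1+1 = 0 carry 1
  0+0+1 = 1
  1+1 = 0 carry 1
  0+1+1 = 0 carry 1
  1+1+1 = 1 carry 1
  1+1+1 = 1 carry 1
  1+0+1 = 0 carry 1
  0+0+1 = 1
  0+0 = 0
  0+1 = 1
  1+0 = 1
  0+1 = 1
  0+1 = 1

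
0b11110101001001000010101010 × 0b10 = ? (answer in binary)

0b111101010010010000101010100

Multiply each base-2 digit by 2, carrying:
  0×2 = 0 → write 0
  1×2 = 2 → write 0 carry 1
  0×2+1 = 1 → write 1
  1×2 = 2 → write 0 carry 1
  0×2+1 = 1 → write 1
  1×2 = 2 → write 0 carry 1
  0×2+1 = 1 → write 1
  1×2 = 2 → write 0 carry 1
  0×2+1 = 1 → write 1
  0×2 = 0 → write 0
  0×2 = 0 → write 0
  0×2 = 0 → write 0
  1×2 = 2 → write 0 carry 1
  0×2+1 = 1 → write 1
  0×2 = 0 → write 0
  1×2 = 2 → write 0 carry 1
  0×2+1 = 1 → write 1
  0×2 = 0 → write 0
  1×2 = 2 → write 0 carry 1
  0×2+1 = 1 → write 1
  1×2 = 2 → write 0 carry 1
  0×2+1 = 1 → write 1
  1×2 = 2 → write 0 carry 1
  1×2+1 = 3 → write 1 carry 1
  1×2+1 = 3 → write 1 carry 1
  1×2+1 = 3 → write 1 carry 1
  remaining carry: 1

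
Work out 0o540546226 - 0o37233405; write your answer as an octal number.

0o501312621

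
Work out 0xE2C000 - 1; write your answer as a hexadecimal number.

The trailing 3 digits are 0, so subtracting 1 borrows through: they become F and the next digit up decrements.

0xE2BFFF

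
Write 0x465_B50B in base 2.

Expand each hex digit to 4 bits: 4=0100 6=0110 5=0101 B=1011 5=0101 0=0000 B=1011.

0b100011001011011010100001011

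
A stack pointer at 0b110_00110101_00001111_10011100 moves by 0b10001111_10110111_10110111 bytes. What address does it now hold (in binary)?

0b110110001001100011101010011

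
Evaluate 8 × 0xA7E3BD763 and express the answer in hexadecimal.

0x53F1DEBB18

Multiply each base-16 digit by 8, carrying:
  3×8 = 24 → write 8 carry 1
  6×8+1 = 49 → write 1 carry 3
  7×8+3 = 59 → write B carry 3
  D×8+3 = 107 → write B carry 6
  B×8+6 = 94 → write E carry 5
  3×8+5 = 29 → write D carry 1
  E×8+1 = 113 → write 1 carry 7
  7×8+7 = 63 → write F carry 3
  A×8+3 = 83 → write 3 carry 5
  remaining carry: 5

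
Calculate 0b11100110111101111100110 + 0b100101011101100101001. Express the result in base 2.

0b100001100011011100001111

Add column by column in base 2, right to left:
  0+1 = 1
  1+0 = 1
  1+0 = 1
  0+1 = 1
  0+0 = 0
  1+1 = 0 carry 1
  1+0+1 = 0 carry 1
  1+0+1 = 0 carry 1
  1+1+1 = 1 carry 1
  1+1+1 = 1 carry 1
  0+0+1 = 1
  1+1 = 0 carry 1
  1+1+1 = 1 carry 1
  1+1+1 = 1 carry 1
  1+0+1 = 0 carry 1
  0+1+1 = 0 carry 1
  1+0+1 = 0 carry 1
  1+1+1 = 1 carry 1
  0+0+1 = 1
  0+0 = 0
  1+1 = 0 carry 1
  1+0+1 = 0 carry 1
  1+0+1 = 0 carry 1
  final carry 1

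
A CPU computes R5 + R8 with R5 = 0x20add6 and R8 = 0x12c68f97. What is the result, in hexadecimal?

Add column by column in base 16, right to left:
  6+7 = d
  d+9 = 6 carry 1
  d+f+1 = d carry 1
  a+8+1 = 3 carry 1
  0+6+1 = 7
  2+c = e
  0+2 = 2
  0+1 = 1

0x12e73d6d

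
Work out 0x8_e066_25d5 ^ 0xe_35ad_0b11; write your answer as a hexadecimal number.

0x6d5cb2ec4

XOR each hex digit independently (no carries):
  8^e=6, e^3=d, 0^5=5, 6^a=c, 6^d=b, 2^0=2, 5^b=e, d^1=c, 5^1=4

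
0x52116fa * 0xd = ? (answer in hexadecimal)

Multiply each base-16 digit by 13, carrying:
  a×13 = 130 → write 2 carry 8
  f×13+8 = 203 → write b carry 12
  6×13+12 = 90 → write a carry 5
  1×13+5 = 18 → write 2 carry 1
  1×13+1 = 14 → write e
  2×13 = 26 → write a carry 1
  5×13+1 = 66 → write 2 carry 4
  remaining carry: 4

0x42ae2ab2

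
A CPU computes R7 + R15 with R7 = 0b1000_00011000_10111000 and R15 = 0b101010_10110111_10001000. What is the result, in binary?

0b1100101101000001000000

Add column by column in base 2, right to left:
  0+0 = 0
  0+0 = 0
  0+0 = 0
  1+1 = 0 carry 1
  1+0+1 = 0 carry 1
  1+0+1 = 0 carry 1
  0+0+1 = 1
  1+1 = 0 carry 1
  0+1+1 = 0 carry 1
  0+1+1 = 0 carry 1
  0+1+1 = 0 carry 1
  1+0+1 = 0 carry 1
  1+1+1 = 1 carry 1
  0+1+1 = 0 carry 1
  0+0+1 = 1
  0+1 = 1
  0+0 = 0
  0+1 = 1
  0+0 = 0
  1+1 = 0 carry 1
  0+0+1 = 1
  0+1 = 1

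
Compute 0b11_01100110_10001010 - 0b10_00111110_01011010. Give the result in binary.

0b10010100000110000

Subtract column by column in base 2:
  0-0 → 0
  1-1 → 0
  0-0 → 0
  1-1 → 0
  0-1 → 1 (borrow)
  0-0-1 → 1 (borrow)
  0-1-1 → 0 (borrow)
  1-0-1 → 0
  0-0 → 0
  1-1 → 0
  1-1 → 0
  0-1 → 1 (borrow)
  0-1-1 → 0 (borrow)
  1-1-1 → 1 (borrow)
  1-0-1 → 0
  0-0 → 0
  1-0 → 1
  1-1 → 0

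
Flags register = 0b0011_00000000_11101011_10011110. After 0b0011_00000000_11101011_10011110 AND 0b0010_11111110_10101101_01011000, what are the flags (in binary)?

AND bit by bit (1 only where both bits are 1):
  0011000000001110101110011110
& 0010111111101010110101011000
= 0010000000001010100100011000

0b0010000000001010100100011000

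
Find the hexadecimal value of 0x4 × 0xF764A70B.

0x3DD929C2C

Multiply each base-16 digit by 4, carrying:
  B×4 = 44 → write C carry 2
  0×4+2 = 2 → write 2
  7×4 = 28 → write C carry 1
  A×4+1 = 41 → write 9 carry 2
  4×4+2 = 18 → write 2 carry 1
  6×4+1 = 25 → write 9 carry 1
  7×4+1 = 29 → write D carry 1
  F×4+1 = 61 → write D carry 3
  remaining carry: 3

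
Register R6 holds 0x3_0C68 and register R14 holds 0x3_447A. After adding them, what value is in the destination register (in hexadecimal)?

0x650E2

Add column by column in base 16, right to left:
  8+A = 2 carry 1
  6+7+1 = E
  C+4 = 0 carry 1
  0+4+1 = 5
  3+3 = 6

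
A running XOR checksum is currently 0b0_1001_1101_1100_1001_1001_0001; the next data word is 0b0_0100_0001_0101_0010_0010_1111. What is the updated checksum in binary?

0b0110111001001101110111110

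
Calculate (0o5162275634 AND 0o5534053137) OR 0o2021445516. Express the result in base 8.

0o7121455536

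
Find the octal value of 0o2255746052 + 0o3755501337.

Add column by column in base 8, right to left:
  2+7 = 1 carry 1
  5+3+1 = 1 carry 1
  0+3+1 = 4
  6+1 = 7
  4+0 = 4
  7+5 = 4 carry 1
  5+5+1 = 3 carry 1
  5+5+1 = 3 carry 1
  2+7+1 = 2 carry 1
  2+3+1 = 6

0o6233447411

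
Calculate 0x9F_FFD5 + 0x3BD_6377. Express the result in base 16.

0x45D634C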